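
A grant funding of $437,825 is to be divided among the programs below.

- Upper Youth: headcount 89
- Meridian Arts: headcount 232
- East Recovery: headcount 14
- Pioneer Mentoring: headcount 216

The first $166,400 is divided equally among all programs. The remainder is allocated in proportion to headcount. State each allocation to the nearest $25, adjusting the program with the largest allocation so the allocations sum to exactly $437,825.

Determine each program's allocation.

Upper Youth: $85,450; Meridian Arts: $155,875; East Recovery: $48,500; Pioneer Mentoring: $148,000

$166,400 shared equally gives $41,600 per program.
Remainder $271,425 by headcount (total 551): Upper Youth 43,841.79 → $43,850; Meridian Arts 114,284.21 → $114,275; East Recovery 6,896.46 → $6,900; Pioneer Mentoring 106,402.54 → $106,400.
Totals: Upper Youth $41,600 + $43,850 = $85,450; Meridian Arts $41,600 + $114,275 = $155,875; East Recovery $41,600 + $6,900 = $48,500; Pioneer Mentoring $41,600 + $106,400 = $148,000.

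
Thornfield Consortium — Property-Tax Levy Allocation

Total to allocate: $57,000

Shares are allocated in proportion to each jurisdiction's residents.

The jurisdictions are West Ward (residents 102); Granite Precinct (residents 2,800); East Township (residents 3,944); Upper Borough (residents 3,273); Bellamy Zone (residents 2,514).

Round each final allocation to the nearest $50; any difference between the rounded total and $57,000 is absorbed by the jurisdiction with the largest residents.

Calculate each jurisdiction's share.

West Ward: $450; Granite Precinct: $12,650; East Township: $17,800; Upper Borough: $14,750; Bellamy Zone: $11,350

Total residents = 102 + 2,800 + 3,944 + 3,273 + 2,514 = 12,633.
Pro-rata amounts: West Ward 460.22; Granite Precinct 12,633.58; East Township 17,795.30; Upper Borough 14,767.75; Bellamy Zone 11,343.15.
After rounding ($50): West Ward $450; Granite Precinct $12,650; East Township $17,800; Upper Borough $14,750; Bellamy Zone $11,350. Sum = $57,000.
Rounded total matches; no reconciliation needed.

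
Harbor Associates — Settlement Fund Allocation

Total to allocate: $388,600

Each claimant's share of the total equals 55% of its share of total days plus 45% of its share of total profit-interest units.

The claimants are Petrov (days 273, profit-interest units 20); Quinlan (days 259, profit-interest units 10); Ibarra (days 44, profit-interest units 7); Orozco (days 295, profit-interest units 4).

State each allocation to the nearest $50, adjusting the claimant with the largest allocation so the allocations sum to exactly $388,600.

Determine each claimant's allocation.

Totals — days 871, profit-interest units 41.
Combined weights (55% days + 45% profit-interest units): Petrov 0.3919; Quinlan 0.2733; Ibarra 0.1046; Orozco 0.2302.
Pro-rata amounts: Petrov 152,292.44; Quinlan 106,205.83; Ibarra 40,652.78; Orozco 89,448.95.
Rounded to nearest $50: Petrov $152,300; Quinlan $106,200; Ibarra $40,650; Orozco $89,450. Sum = $388,600.
Sum already equals the total — no adjustment.

Petrov: $152,300 | Quinlan: $106,200 | Ibarra: $40,650 | Orozco: $89,450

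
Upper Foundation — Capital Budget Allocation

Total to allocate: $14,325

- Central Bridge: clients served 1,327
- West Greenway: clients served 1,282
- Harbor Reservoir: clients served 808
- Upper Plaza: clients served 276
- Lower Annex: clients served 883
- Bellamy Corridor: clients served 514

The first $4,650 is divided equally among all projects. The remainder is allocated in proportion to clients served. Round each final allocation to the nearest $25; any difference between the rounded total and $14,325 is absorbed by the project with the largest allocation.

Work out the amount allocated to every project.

Central Bridge: $3,325 | West Greenway: $3,200 | Harbor Reservoir: $2,300 | Upper Plaza: $1,300 | Lower Annex: $2,450 | Bellamy Corridor: $1,750

Equal tier: $4,650 ÷ 6 = $775 apiece.
Remainder $9,675 by clients served (total 5,090): Central Bridge 2,522.34 → $2,525; West Greenway 2,436.81 → $2,425; Harbor Reservoir 1,535.83 → $1,525; Upper Plaza 524.62 → $525; Lower Annex 1,678.39 → $1,675; Bellamy Corridor 977.00 → $975.
Rounding difference +$25 on remainder applied to Central Bridge.
Totals: Central Bridge $775 + $2,550 = $3,325; West Greenway $775 + $2,425 = $3,200; Harbor Reservoir $775 + $1,525 = $2,300; Upper Plaza $775 + $525 = $1,300; Lower Annex $775 + $1,675 = $2,450; Bellamy Corridor $775 + $975 = $1,750.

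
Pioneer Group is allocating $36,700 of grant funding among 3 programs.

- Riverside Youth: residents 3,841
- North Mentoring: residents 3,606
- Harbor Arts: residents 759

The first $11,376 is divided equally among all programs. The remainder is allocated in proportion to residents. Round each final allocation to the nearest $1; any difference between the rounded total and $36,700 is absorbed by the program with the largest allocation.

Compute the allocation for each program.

Riverside Youth: $15,646; North Mentoring: $14,920; Harbor Arts: $6,134

Equal tier: $11,376 ÷ 3 = $3,792 apiece.
Remainder $25,324 by residents (total 8,206): Riverside Youth 11,853.46 → $11,853; North Mentoring 11,128.24 → $11,128; Harbor Arts 2,342.30 → $2,342.
Rounding difference +$1 on remainder applied to Riverside Youth.
Totals: Riverside Youth $3,792 + $11,854 = $15,646; North Mentoring $3,792 + $11,128 = $14,920; Harbor Arts $3,792 + $2,342 = $6,134.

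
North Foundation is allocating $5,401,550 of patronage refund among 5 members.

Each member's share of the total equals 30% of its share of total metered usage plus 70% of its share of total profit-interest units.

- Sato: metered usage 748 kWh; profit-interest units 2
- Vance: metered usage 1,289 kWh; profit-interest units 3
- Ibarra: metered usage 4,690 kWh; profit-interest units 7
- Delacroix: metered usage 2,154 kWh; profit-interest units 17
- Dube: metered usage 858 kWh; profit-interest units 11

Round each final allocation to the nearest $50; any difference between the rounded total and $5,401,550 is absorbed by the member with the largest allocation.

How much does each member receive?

Metered usage total 9,739; profit-interest units total 40.
Blended shares (30% metered usage + 70% profit-interest units): Sato 0.0580; Vance 0.0922; Ibarra 0.2670; Delacroix 0.3639; Dube 0.2189.
Raw shares: Sato 313,513.42; Vance 498,057.13; Ibarra 1,442,055.50; Delacroix 1,965,363.59; Dube 1,182,560.36.
Rounded to nearest $50: Sato $313,500; Vance $498,050; Ibarra $1,442,050; Delacroix $1,965,350; Dube $1,182,550. Sum = $5,401,500.
Difference $5,401,550 − $5,401,500 = +$50 applied to largest allocation (Delacroix): Delacroix becomes $1,965,400.

Sato: $313,500; Vance: $498,050; Ibarra: $1,442,050; Delacroix: $1,965,400; Dube: $1,182,550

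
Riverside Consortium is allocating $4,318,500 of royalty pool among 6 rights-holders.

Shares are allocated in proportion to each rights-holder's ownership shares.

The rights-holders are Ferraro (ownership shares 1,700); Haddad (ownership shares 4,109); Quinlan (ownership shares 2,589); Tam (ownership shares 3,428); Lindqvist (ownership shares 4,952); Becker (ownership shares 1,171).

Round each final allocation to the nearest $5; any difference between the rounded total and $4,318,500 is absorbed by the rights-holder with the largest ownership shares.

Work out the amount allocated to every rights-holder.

Ownership shares total: 1,700 + 4,109 + 2,589 + 3,428 + 4,952 + 1,171 = 17,949.
Proportional shares: Ferraro 409,017.22; Haddad 988,618.67; Quinlan 622,909.16; Tam 824,771.19; Lindqvist 1,191,443.09; Becker 281,740.68.
Rounded to nearest $5: Ferraro $409,015; Haddad $988,620; Quinlan $622,910; Tam $824,770; Lindqvist $1,191,445; Becker $281,740. Sum = $4,318,500.
No rounding difference to absorb.

Ferraro: $409,015 · Haddad: $988,620 · Quinlan: $622,910 · Tam: $824,770 · Lindqvist: $1,191,445 · Becker: $281,740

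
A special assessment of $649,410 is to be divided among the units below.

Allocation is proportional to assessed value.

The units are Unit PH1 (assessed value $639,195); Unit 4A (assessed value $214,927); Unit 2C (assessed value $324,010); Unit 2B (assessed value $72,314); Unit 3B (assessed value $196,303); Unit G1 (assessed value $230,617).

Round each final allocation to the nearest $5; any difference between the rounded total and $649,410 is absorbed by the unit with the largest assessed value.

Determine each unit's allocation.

Combined assessed value = 1,677,366.
Raw shares: Unit PH1 639,195/1,677,366 × $649,410 = 247,471.11; Unit 4A 214,927/1,677,366 × $649,410 = 83,211.26; Unit 2C 324,010/1,677,366 × $649,410 = 125,443.90; Unit 2B 72,314/1,677,366 × $649,410 = 27,997.13; Unit 3B 196,303/1,677,366 × $649,410 = 76,000.78; Unit G1 230,617/1,677,366 × $649,410 = 89,285.81.
At nearest $5: Unit PH1 $247,470; Unit 4A $83,210; Unit 2C $125,445; Unit 2B $27,995; Unit 3B $76,000; Unit G1 $89,285. Sum = $649,405.
Difference $649,410 − $649,405 = +$5 applied to largest assessed value (Unit PH1): Unit PH1 becomes $247,475.

Unit PH1: $247,475; Unit 4A: $83,210; Unit 2C: $125,445; Unit 2B: $27,995; Unit 3B: $76,000; Unit G1: $89,285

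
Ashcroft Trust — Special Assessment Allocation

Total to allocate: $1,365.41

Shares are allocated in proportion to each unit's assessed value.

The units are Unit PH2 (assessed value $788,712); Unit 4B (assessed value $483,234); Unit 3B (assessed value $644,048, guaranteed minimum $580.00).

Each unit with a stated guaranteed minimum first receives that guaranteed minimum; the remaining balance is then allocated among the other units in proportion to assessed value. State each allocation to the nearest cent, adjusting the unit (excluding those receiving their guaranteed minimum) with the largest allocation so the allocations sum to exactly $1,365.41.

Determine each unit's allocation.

Minimums first: Unit 3B $580.00. Residual $785.41.
Residual split over remaining assessed value 1,271,946: Unit PH2 487.0193 → $487.02; Unit 4B 298.3907 → $298.39.

Unit PH2: $487.02 · Unit 4B: $298.39 · Unit 3B: $580.00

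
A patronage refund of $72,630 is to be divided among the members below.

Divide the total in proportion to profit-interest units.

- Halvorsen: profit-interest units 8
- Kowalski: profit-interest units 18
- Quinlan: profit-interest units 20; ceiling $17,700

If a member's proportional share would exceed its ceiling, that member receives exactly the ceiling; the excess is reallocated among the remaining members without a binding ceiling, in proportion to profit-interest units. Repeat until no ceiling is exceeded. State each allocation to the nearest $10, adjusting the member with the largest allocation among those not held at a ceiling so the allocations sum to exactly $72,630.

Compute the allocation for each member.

Profit-interest units total: 46.
Pro-rata shares before constraints: Halvorsen 12,631.30; Kowalski 28,420.43; Quinlan 31,578.26.
Held at cap: Quinlan ($17,700); residual $54,930 reallocated over remaining profit-interest units 26.
Shares after redistribution: Halvorsen 16,901.54 → $16,900; Kowalski 38,028.46 → $38,030.

Halvorsen: $16,900 · Kowalski: $38,030 · Quinlan: $17,700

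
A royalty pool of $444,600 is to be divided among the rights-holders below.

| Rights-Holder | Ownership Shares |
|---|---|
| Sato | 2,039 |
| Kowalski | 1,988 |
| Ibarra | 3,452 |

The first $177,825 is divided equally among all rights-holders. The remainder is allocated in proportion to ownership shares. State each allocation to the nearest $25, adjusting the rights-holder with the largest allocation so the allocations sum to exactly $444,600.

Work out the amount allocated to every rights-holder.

Equal tier: $177,825 ÷ 3 = $59,275 apiece.
Remainder $266,775 by ownership shares (total 7,479): Sato 72,730.88 → $72,725; Kowalski 70,911.71 → $70,900; Ibarra 123,132.41 → $123,125.
Rounding difference +$25 on remainder applied to Ibarra.
Totals: Sato $59,275 + $72,725 = $132,000; Kowalski $59,275 + $70,900 = $130,175; Ibarra $59,275 + $123,150 = $182,425.

Sato: $132,000 | Kowalski: $130,175 | Ibarra: $182,425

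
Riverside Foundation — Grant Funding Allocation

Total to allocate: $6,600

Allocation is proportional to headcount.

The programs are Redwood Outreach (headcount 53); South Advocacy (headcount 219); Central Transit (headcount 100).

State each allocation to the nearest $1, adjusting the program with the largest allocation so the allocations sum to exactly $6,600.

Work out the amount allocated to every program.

Redwood Outreach: $940 | South Advocacy: $3,886 | Central Transit: $1,774

Sum of headcount: 372.
Raw shares: Redwood Outreach 53/372 × $6,600 = 940.32; South Advocacy 219/372 × $6,600 = 3,885.48; Central Transit 100/372 × $6,600 = 1,774.19.
Rounded to nearest $1: Redwood Outreach $940; South Advocacy $3,885; Central Transit $1,774. Sum = $6,599.
Difference $6,600 − $6,599 = +$1 applied to largest allocation (South Advocacy): South Advocacy becomes $3,886.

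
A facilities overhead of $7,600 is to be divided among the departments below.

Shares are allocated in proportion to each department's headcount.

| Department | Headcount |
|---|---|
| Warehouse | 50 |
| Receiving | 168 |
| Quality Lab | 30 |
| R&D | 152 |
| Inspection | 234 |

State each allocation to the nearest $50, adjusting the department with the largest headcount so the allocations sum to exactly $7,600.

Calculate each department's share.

Headcount total: 50 + 168 + 30 + 152 + 234 = 634.
Raw shares: Warehouse 599.37; Receiving 2,013.88; Quality Lab 359.62; R&D 1,822.08; Inspection 2,805.05.
At nearest $50: Warehouse $600; Receiving $2,000; Quality Lab $350; R&D $1,800; Inspection $2,800. Sum = $7,550.
Difference $7,600 − $7,550 = +$50 applied to largest headcount (Inspection): Inspection becomes $2,850.

Warehouse: $600; Receiving: $2,000; Quality Lab: $350; R&D: $1,800; Inspection: $2,850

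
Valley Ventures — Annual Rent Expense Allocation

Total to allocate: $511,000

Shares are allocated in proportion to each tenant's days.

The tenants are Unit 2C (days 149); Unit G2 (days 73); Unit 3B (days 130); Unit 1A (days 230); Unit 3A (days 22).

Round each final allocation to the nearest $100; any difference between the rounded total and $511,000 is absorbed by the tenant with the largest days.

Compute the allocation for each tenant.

Total days = 604.
Pro-rata amounts: Unit 2C 149/604 × $511,000 = 126,057.95; Unit G2 73/604 × $511,000 = 61,759.93; Unit 3B 130/604 × $511,000 = 109,983.44; Unit 1A 230/604 × $511,000 = 194,586.09; Unit 3A 22/604 × $511,000 = 18,612.58.
Rounded to nearest $100: Unit 2C $126,100; Unit G2 $61,800; Unit 3B $110,000; Unit 1A $194,600; Unit 3A $18,600. Sum = $511,100.
Difference $511,000 − $511,100 = −$100 applied to largest days (Unit 1A): Unit 1A becomes $194,500.

Unit 2C: $126,100 · Unit G2: $61,800 · Unit 3B: $110,000 · Unit 1A: $194,500 · Unit 3A: $18,600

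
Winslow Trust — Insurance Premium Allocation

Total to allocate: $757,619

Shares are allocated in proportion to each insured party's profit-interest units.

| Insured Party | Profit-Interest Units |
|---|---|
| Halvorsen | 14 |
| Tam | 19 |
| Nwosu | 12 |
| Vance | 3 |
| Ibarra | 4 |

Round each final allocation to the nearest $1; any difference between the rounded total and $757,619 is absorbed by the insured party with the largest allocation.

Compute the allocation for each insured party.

Profit-interest units total: 52.
Raw shares: Halvorsen 14/52 × $757,619 = 203,974.35; Tam 19/52 × $757,619 = 276,822.33; Nwosu 12/52 × $757,619 = 174,835.15; Vance 3/52 × $757,619 = 43,708.79; Ibarra 4/52 × $757,619 = 58,278.38.
Rounded to nearest $1: Halvorsen $203,974; Tam $276,822; Nwosu $174,835; Vance $43,709; Ibarra $58,278. Sum = $757,618.
Difference $757,619 − $757,618 = +$1 applied to largest allocation (Tam): Tam becomes $276,823.

Halvorsen: $203,974 · Tam: $276,823 · Nwosu: $174,835 · Vance: $43,709 · Ibarra: $58,278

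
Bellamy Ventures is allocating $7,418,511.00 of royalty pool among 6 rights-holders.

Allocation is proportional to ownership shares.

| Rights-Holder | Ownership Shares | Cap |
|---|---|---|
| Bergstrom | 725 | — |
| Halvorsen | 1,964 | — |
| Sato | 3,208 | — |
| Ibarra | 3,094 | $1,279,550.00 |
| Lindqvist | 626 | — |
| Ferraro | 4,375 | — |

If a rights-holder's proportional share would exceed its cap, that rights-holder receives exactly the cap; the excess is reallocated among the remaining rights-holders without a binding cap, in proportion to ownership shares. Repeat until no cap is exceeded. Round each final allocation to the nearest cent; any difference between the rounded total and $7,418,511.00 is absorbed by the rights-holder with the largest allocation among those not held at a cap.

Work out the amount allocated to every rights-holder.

Ownership shares total: 13,992.
Proportional shares (ignoring caps): Bergstrom 384,392.5440; Halvorsen 1,041,306.1467; Sato 1,700,870.7324; Ibarra 1,640,428.3186; Lindqvist 331,903.0793; Ferraro 2,319,610.1790.
Capped: Ibarra ($1,279,550.00); balance $6,138,961.00 reallocated over remaining ownership shares 10,898.
Shares after redistribution: Bergstrom 408,400.3235 → $408,400.32; Halvorsen 1,106,342.3935 → $1,106,342.39; Sato 1,807,101.0174 → $1,807,101.02; Lindqvist 352,632.5551 → $352,632.56; Ferraro 2,464,484.7105 → $2,464,484.71.

Bergstrom: $408,400.32 | Halvorsen: $1,106,342.39 | Sato: $1,807,101.02 | Ibarra: $1,279,550.00 | Lindqvist: $352,632.56 | Ferraro: $2,464,484.71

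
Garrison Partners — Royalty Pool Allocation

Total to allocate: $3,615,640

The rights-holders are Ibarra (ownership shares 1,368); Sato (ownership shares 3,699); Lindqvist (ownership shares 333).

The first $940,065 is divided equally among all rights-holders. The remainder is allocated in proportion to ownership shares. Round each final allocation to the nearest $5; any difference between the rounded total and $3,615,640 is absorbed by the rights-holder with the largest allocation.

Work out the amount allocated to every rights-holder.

Ibarra: $991,165 | Sato: $2,146,125 | Lindqvist: $478,350

$940,065 shared equally gives $313,355 per rights-holder.
Remainder $2,675,575 by ownership shares (total 5,400): Ibarra 677,812.33 → $677,810; Sato 1,832,768.88 → $1,832,770; Lindqvist 164,993.79 → $164,995.
Totals: Ibarra $313,355 + $677,810 = $991,165; Sato $313,355 + $1,832,770 = $2,146,125; Lindqvist $313,355 + $164,995 = $478,350.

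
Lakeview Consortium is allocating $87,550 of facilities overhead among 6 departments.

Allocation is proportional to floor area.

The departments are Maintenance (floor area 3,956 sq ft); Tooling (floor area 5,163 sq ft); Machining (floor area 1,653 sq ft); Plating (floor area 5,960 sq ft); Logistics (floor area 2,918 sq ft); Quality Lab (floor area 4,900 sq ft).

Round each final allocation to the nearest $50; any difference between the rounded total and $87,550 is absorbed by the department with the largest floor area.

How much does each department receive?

Floor area total: 3,956 + 5,163 + 1,653 + 5,960 + 2,918 + 4,900 = 24,550.
Unrounded shares: Maintenance 14,107.85; Tooling 18,412.25; Machining 5,894.91; Plating 21,254.50; Logistics 10,406.15; Quality Lab 17,474.34.
Rounded to nearest $50: Maintenance $14,100; Tooling $18,400; Machining $5,900; Plating $21,250; Logistics $10,400; Quality Lab $17,450. Sum = $87,500.
Difference $87,550 − $87,500 = +$50 applied to largest floor area (Plating): Plating becomes $21,300.

Maintenance: $14,100; Tooling: $18,400; Machining: $5,900; Plating: $21,300; Logistics: $10,400; Quality Lab: $17,450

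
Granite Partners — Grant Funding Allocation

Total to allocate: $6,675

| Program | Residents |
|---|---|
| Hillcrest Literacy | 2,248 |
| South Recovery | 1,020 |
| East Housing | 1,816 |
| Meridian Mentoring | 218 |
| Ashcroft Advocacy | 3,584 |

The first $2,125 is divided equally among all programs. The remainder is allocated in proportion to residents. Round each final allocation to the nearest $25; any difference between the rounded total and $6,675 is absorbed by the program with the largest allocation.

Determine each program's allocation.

Hillcrest Literacy: $1,575 · South Recovery: $950 · East Housing: $1,350 · Meridian Mentoring: $525 · Ashcroft Advocacy: $2,275

First tranche $2,125 split equally: $425 each.
Remainder $4,550 by residents (total 8,886): Hillcrest Literacy 1,151.07 → $1,150; South Recovery 522.28 → $525; East Housing 929.87 → $925; Meridian Mentoring 111.63 → $100; Ashcroft Advocacy 1,835.16 → $1,825.
Rounding difference +$25 on remainder applied to Ashcroft Advocacy.
Totals: Hillcrest Literacy $425 + $1,150 = $1,575; South Recovery $425 + $525 = $950; East Housing $425 + $925 = $1,350; Meridian Mentoring $425 + $100 = $525; Ashcroft Advocacy $425 + $1,850 = $2,275.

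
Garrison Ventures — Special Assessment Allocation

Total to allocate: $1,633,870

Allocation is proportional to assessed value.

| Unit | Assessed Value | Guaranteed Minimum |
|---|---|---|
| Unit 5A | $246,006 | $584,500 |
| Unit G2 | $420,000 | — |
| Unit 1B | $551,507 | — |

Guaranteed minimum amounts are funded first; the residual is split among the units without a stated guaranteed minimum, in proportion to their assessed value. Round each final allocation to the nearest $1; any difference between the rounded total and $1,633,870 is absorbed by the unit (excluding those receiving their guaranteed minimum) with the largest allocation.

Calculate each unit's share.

Fund the minimums — Unit 5A $584,500. Remaining pool $1,049,370.
Remaining pool split over remaining assessed value 971,507: Unit G2 453,661.58 → $453,662; Unit 1B 595,708.42 → $595,708.

Unit 5A: $584,500; Unit G2: $453,662; Unit 1B: $595,708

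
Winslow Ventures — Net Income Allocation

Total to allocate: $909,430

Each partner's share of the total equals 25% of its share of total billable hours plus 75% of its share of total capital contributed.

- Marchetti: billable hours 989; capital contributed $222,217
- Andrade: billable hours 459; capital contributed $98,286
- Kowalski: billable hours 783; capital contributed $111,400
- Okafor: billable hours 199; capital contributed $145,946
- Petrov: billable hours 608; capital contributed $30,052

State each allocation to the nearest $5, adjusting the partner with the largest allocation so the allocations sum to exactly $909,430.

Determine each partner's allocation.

Marchetti: $323,345; Andrade: $144,630; Kowalski: $183,590; Okafor: $178,645; Petrov: $79,220

Totals — billable hours 3,038, capital contributed 607,901.
Composite weights (25% billable hours + 75% capital contributed): Marchetti 0.3555; Andrade 0.1590; Kowalski 0.2019; Okafor 0.1964; Petrov 0.0871.
Raw shares: Marchetti 323,344.91; Andrade 144,628.71; Kowalski 183,590.25; Okafor 178,645.97; Petrov 79,220.15.
Rounded to nearest $5: Marchetti $323,345; Andrade $144,630; Kowalski $183,590; Okafor $178,645; Petrov $79,220. Sum = $909,430.
No rounding difference to absorb.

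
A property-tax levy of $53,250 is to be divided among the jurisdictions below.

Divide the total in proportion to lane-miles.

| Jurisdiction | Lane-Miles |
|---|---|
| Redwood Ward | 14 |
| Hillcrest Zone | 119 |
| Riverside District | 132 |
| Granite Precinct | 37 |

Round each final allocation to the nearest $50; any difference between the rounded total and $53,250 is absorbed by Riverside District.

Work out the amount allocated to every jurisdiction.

Redwood Ward: $2,450 | Hillcrest Zone: $21,000 | Riverside District: $23,300 | Granite Precinct: $6,500

Combined lane-miles = 302.
Raw shares: Redwood Ward 14/302 × $53,250 = 2,468.54; Hillcrest Zone 119/302 × $53,250 = 20,982.62; Riverside District 132/302 × $53,250 = 23,274.83; Granite Precinct 37/302 × $53,250 = 6,524.01.
After rounding ($50): Redwood Ward $2,450; Hillcrest Zone $21,000; Riverside District $23,250; Granite Precinct $6,500. Sum = $53,200.
Difference $53,250 − $53,200 = +$50 applied to Riverside District: Riverside District becomes $23,300.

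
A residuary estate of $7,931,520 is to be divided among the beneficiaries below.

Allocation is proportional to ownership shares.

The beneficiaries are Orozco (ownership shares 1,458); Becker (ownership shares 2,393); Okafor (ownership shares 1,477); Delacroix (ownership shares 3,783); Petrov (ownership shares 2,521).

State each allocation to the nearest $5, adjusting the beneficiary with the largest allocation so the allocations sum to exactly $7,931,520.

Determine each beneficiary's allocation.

Orozco: $994,165; Becker: $1,631,715; Okafor: $1,007,125; Delacroix: $2,579,520; Petrov: $1,718,995

Total ownership shares = 11,632.
Proportional shares: Orozco 1,458/11,632 × $7,931,520 = 994,167.48; Becker 2,393/11,632 × $7,931,520 = 1,631,716.59; Okafor 1,477/11,632 × $7,931,520 = 1,007,123.03; Delacroix 3,783/11,632 × $7,931,520 = 2,579,516.86; Petrov 2,521/11,632 × $7,931,520 = 1,718,996.04.
At nearest $5: Orozco $994,165; Becker $1,631,715; Okafor $1,007,125; Delacroix $2,579,515; Petrov $1,718,995. Sum = $7,931,515.
Difference $7,931,520 − $7,931,515 = +$5 applied to largest allocation (Delacroix): Delacroix becomes $2,579,520.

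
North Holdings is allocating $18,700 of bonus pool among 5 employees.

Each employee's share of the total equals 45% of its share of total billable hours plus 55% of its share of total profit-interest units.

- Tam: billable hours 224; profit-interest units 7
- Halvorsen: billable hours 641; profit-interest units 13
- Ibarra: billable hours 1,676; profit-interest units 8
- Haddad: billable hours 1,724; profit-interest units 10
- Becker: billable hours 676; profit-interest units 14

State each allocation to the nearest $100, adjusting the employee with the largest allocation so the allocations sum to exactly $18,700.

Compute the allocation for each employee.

Tam: $1,800; Halvorsen: $3,700; Ibarra: $4,400; Haddad: $4,900; Becker: $3,900

Totals — billable hours 4,941, profit-interest units 52.
Blended shares (45% billable hours + 55% profit-interest units): Tam 0.0944; Halvorsen 0.1959; Ibarra 0.2373; Haddad 0.2628; Becker 0.2096.
Raw shares: Tam 1,766.01; Halvorsen 3,662.93; Ibarra 4,436.70; Haddad 4,914.02; Becker 3,920.33.
After rounding ($100): Tam $1,800; Halvorsen $3,700; Ibarra $4,400; Haddad $4,900; Becker $3,900. Sum = $18,700.
Rounded total matches; no reconciliation needed.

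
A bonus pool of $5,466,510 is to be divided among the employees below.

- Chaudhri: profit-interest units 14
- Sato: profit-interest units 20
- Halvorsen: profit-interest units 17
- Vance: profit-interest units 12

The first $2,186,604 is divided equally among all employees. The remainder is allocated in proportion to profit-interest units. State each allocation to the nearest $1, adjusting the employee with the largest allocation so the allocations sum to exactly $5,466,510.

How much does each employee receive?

Chaudhri: $1,275,519 | Sato: $1,587,891 | Halvorsen: $1,431,705 | Vance: $1,171,395

Equal tier: $2,186,604 ÷ 4 = $546,651 apiece.
Remainder $3,279,906 by profit-interest units (total 63): Chaudhri 728,868.00 → $728,868; Sato 1,041,240.00 → $1,041,240; Halvorsen 885,054.00 → $885,054; Vance 624,744.00 → $624,744.
Totals: Chaudhri $546,651 + $728,868 = $1,275,519; Sato $546,651 + $1,041,240 = $1,587,891; Halvorsen $546,651 + $885,054 = $1,431,705; Vance $546,651 + $624,744 = $1,171,395.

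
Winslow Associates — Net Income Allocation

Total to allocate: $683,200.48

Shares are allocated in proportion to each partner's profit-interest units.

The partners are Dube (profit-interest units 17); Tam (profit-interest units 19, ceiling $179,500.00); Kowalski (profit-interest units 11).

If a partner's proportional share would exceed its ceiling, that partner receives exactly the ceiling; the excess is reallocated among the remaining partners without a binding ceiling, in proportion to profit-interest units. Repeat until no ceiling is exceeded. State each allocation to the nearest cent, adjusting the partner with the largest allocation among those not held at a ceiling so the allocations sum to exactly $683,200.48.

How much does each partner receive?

Dube: $305,818.15 | Tam: $179,500.00 | Kowalski: $197,882.33

Total profit-interest units = 47.
Pro-rata shares before constraints: Dube 247,115.0672; Tam 276,187.4281; Kowalski 159,897.9847.
Capped: Tam ($179,500.00); residual $503,700.48 reallocated over remaining profit-interest units 28.
Remaining shares: Dube 305,818.1486 → $305,818.15; Kowalski 197,882.3314 → $197,882.33.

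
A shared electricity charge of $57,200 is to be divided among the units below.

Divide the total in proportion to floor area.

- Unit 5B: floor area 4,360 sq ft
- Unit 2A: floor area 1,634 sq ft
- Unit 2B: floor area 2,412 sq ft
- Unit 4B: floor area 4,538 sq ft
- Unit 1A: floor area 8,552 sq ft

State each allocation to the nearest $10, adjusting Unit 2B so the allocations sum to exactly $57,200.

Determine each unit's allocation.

Total floor area = 21,496.
Proportional shares: Unit 5B 4,360/21,496 × $57,200 = 11,601.79; Unit 2A 1,634/21,496 × $57,200 = 4,348.01; Unit 2B 2,412/21,496 × $57,200 = 6,418.24; Unit 4B 4,538/21,496 × $57,200 = 12,075.44; Unit 1A 8,552/21,496 × $57,200 = 22,756.53.
At nearest $10: Unit 5B $11,600; Unit 2A $4,350; Unit 2B $6,420; Unit 4B $12,080; Unit 1A $22,760. Sum = $57,210.
Difference $57,200 − $57,210 = −$10 applied to Unit 2B: Unit 2B becomes $6,410.

Unit 5B: $11,600 | Unit 2A: $4,350 | Unit 2B: $6,410 | Unit 4B: $12,080 | Unit 1A: $22,760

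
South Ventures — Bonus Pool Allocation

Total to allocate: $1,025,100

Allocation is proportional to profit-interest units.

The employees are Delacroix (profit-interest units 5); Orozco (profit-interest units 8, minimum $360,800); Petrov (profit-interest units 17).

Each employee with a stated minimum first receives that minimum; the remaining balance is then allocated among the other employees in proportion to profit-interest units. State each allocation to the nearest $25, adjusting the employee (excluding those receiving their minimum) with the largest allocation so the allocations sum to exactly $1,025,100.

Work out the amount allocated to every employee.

Guaranteed amounts: Orozco $360,800. Remaining pool $664,300.
Remaining pool split over remaining profit-interest units 22: Delacroix 150,977.27 → $150,975; Petrov 513,322.73 → $513,325.

Delacroix: $150,975; Orozco: $360,800; Petrov: $513,325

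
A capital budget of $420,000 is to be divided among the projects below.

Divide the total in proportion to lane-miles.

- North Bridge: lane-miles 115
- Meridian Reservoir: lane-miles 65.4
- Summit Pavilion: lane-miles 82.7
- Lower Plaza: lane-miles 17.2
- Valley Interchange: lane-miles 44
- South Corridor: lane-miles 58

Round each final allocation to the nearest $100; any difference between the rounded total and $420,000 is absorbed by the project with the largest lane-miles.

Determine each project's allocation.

Sum of lane-miles: 382.3.
Raw shares: North Bridge 115/382.3 × $420,000 = 126,340.57; Meridian Reservoir 65.4/382.3 × $420,000 = 71,849.33; Summit Pavilion 82.7/382.3 × $420,000 = 90,855.35; Lower Plaza 17.2/382.3 × $420,000 = 18,896.15; Valley Interchange 44/382.3 × $420,000 = 48,339.00; South Corridor 58/382.3 × $420,000 = 63,719.59.
At nearest $100: North Bridge $126,300; Meridian Reservoir $71,800; Summit Pavilion $90,900; Lower Plaza $18,900; Valley Interchange $48,300; South Corridor $63,700. Sum = $419,900.
Difference $420,000 − $419,900 = +$100 applied to largest lane-miles (North Bridge): North Bridge becomes $126,400.

North Bridge: $126,400 · Meridian Reservoir: $71,800 · Summit Pavilion: $90,900 · Lower Plaza: $18,900 · Valley Interchange: $48,300 · South Corridor: $63,700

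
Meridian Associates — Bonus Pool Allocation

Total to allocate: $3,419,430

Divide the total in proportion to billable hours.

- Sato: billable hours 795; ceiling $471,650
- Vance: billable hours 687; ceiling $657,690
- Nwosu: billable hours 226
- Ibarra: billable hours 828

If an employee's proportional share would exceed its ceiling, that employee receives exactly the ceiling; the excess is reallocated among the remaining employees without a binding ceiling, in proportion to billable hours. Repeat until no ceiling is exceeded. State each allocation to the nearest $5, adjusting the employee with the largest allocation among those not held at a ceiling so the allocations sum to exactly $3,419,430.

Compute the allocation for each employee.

Billable hours total: 2,536.
Pro-rata shares before constraints: Sato 1,071,942.76; Vance 926,320.35; Nwosu 304,728.38; Ibarra 1,116,438.50.
Capped: Sato ($471,650), Vance ($657,690); balance $2,290,090 reallocated over remaining billable hours 1,054.
Shares after redistribution: Nwosu 491,043.97 → $491,045; Ibarra 1,799,046.03 → $1,799,045.

Sato: $471,650 | Vance: $657,690 | Nwosu: $491,045 | Ibarra: $1,799,045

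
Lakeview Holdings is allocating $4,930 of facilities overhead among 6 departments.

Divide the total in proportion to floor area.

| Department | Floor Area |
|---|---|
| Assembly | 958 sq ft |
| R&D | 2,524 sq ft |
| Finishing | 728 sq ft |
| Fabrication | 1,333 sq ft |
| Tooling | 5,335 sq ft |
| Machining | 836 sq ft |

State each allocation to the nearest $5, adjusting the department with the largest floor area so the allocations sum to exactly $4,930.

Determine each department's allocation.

Sum of floor area: 11,714.
Pro-rata amounts: Assembly 958/11,714 × $4,930 = 403.19; R&D 2,524/11,714 × $4,930 = 1,062.26; Finishing 728/11,714 × $4,930 = 306.39; Fabrication 1,333/11,714 × $4,930 = 561.01; Tooling 5,335/11,714 × $4,930 = 2,245.31; Machining 836/11,714 × $4,930 = 351.84.
At nearest $5: Assembly $405; R&D $1,060; Finishing $305; Fabrication $560; Tooling $2,245; Machining $350. Sum = $4,925.
Difference $4,930 − $4,925 = +$5 applied to largest floor area (Tooling): Tooling becomes $2,250.

Assembly: $405 | R&D: $1,060 | Finishing: $305 | Fabrication: $560 | Tooling: $2,250 | Machining: $350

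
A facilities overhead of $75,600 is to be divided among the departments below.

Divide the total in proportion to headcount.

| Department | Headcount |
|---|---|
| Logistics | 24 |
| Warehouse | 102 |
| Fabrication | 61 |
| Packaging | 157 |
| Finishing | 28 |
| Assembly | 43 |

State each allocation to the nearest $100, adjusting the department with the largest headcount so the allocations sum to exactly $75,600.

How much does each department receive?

Headcount total: 24 + 102 + 61 + 157 + 28 + 43 = 415.
Unrounded shares: Logistics 4,372.05; Warehouse 18,581.20; Fabrication 11,112.29; Packaging 28,600.48; Finishing 5,100.72; Assembly 7,833.25.
After rounding ($100): Logistics $4,400; Warehouse $18,600; Fabrication $11,100; Packaging $28,600; Finishing $5,100; Assembly $7,800. Sum = $75,600.
Sum already equals the total — no adjustment.

Logistics: $4,400 | Warehouse: $18,600 | Fabrication: $11,100 | Packaging: $28,600 | Finishing: $5,100 | Assembly: $7,800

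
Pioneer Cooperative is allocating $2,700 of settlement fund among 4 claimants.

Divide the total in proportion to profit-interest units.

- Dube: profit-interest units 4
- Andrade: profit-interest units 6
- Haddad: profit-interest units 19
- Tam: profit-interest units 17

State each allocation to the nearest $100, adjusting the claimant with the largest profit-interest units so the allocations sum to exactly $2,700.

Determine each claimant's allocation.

Sum of profit-interest units: 4 + 6 + 19 + 17 = 46.
Raw shares: Dube 234.78; Andrade 352.17; Haddad 1,115.22; Tam 997.83.
At nearest $100: Dube $200; Andrade $400; Haddad $1,100; Tam $1,000. Sum = $2,700.
Sum already equals the total — no adjustment.

Dube: $200 · Andrade: $400 · Haddad: $1,100 · Tam: $1,000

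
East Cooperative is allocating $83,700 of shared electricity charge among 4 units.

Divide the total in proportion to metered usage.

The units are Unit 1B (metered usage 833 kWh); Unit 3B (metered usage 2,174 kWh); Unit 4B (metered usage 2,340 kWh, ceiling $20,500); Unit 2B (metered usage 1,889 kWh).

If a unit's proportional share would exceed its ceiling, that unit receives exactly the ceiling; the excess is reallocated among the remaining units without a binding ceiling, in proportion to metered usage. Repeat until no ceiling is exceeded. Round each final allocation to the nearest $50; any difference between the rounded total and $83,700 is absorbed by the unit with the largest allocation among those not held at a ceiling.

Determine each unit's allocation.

Metered usage total: 7,236.
Proportional shares (ignoring caps): Unit 1B 9,635.45; Unit 3B 25,147.01; Unit 4B 27,067.16; Unit 2B 21,850.37.
Cap binds for Unit 4B ($20,500); residual $63,200 reallocated over remaining metered usage 4,896.
Redistributed shares: Unit 1B 10,752.78 → $10,750; Unit 3B 28,063.07 → $28,050; Unit 2B 24,384.15 → $24,400.

Unit 1B: $10,750; Unit 3B: $28,050; Unit 4B: $20,500; Unit 2B: $24,400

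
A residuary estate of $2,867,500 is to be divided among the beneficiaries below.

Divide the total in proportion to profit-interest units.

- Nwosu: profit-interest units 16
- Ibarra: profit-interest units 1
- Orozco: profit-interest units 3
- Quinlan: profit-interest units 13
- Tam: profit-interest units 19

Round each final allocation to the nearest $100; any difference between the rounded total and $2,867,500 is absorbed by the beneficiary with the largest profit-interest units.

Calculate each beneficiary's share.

Nwosu: $882,300; Ibarra: $55,100; Orozco: $165,400; Quinlan: $716,900; Tam: $1,047,800

Profit-interest units total: 16 + 1 + 3 + 13 + 19 = 52.
Pro-rata amounts: Nwosu 882,307.69; Ibarra 55,144.23; Orozco 165,432.69; Quinlan 716,875.00; Tam 1,047,740.38.
At nearest $100: Nwosu $882,300; Ibarra $55,100; Orozco $165,400; Quinlan $716,900; Tam $1,047,700. Sum = $2,867,400.
Difference $2,867,500 − $2,867,400 = +$100 applied to largest profit-interest units (Tam): Tam becomes $1,047,800.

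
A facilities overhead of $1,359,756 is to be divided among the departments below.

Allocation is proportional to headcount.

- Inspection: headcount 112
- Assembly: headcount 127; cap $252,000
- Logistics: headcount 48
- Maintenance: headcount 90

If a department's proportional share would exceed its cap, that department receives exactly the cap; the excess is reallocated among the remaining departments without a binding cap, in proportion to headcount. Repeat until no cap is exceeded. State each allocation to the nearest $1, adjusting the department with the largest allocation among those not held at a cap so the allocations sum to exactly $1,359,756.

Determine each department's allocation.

Inspection: $496,275 · Assembly: $252,000 · Logistics: $212,689 · Maintenance: $398,792

Sum of headcount: 377.
Proportional shares (ignoring caps): Inspection 403,959.34; Assembly 458,061.04; Logistics 173,125.43; Maintenance 324,610.19.
Held at cap: Assembly ($252,000); remaining pool $1,107,756 reallocated over remaining headcount 250.
Redistributed shares: Inspection 496,274.69 → $496,275; Logistics 212,689.15 → $212,689; Maintenance 398,792.16 → $398,792.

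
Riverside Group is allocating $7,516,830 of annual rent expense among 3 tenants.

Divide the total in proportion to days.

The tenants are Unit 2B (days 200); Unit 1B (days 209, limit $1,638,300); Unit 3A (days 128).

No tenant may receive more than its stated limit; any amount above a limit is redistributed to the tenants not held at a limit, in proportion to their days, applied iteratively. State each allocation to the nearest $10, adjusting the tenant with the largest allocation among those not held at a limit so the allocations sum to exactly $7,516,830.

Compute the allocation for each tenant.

Sum of days: 537.
Proportional shares (ignoring caps): Unit 2B 2,799,564.25; Unit 1B 2,925,544.64; Unit 3A 1,791,721.12.
Capped: Unit 1B ($1,638,300); remaining pool $5,878,530 reallocated over remaining days 328.
Shares after redistribution: Unit 2B 3,584,469.51 → $3,584,470; Unit 3A 2,294,060.49 → $2,294,060.

Unit 2B: $3,584,470 | Unit 1B: $1,638,300 | Unit 3A: $2,294,060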